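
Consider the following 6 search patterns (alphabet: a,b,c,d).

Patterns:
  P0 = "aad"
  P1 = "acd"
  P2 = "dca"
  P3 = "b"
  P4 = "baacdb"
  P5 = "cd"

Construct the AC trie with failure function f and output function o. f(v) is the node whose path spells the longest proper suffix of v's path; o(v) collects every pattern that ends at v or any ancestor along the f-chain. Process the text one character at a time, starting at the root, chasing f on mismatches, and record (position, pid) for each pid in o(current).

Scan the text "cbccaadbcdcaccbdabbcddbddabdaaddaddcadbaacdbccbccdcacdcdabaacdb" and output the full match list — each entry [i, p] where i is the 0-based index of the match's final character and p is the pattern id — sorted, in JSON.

Build:
Trie (insert patterns):
  0='ε' goto a→1 b→9 c→15 d→6
  1='a' goto a→2 c→4
  2='aa' goto d→3
  3='aad' goto ·  [P0 ends]
  4='ac' goto d→5
  5='acd' goto ·  [P1 ends]
  6='d' goto c→7
  7='dc' goto a→8
  8='dca' goto ·  [P2 ends]
  9='b' goto a→10  [P3 ends]
  10='ba' goto a→11
  11='baa' goto c→12
  12='baac' goto d→13
  13='baacd' goto b→14
  14='baacdb' goto ·  [P4 ends]
  15='c' goto d→16
  16='cd' goto ·  [P5 ends]

Failure links (BFS by depth):
  n1('a'): parent n0 fail=0; on 'a' 0 → fail=0;  out ∅∪∅=∅
  n6('d'): parent n0 fail=0; on 'd' 0 → fail=0;  out ∅∪∅=∅
  n9('b'): parent n0 fail=0; on 'b' 0 → fail=0;  out {3}∪∅={3}
  n15('c'): parent n0 fail=0; on 'c' 0 → fail=0;  out ∅∪∅=∅
  n2('aa'): parent n1 fail=0; on 'a' 0 → fail=1;  out ∅∪∅=∅
  n4('ac'): parent n1 fail=0; on 'c' 0 → fail=15;  out ∅∪∅=∅
  n7('dc'): parent n6 fail=0; on 'c' 0 → fail=15;  out ∅∪∅=∅
  n10('ba'): parent n9 fail=0; on 'a' 0 → fail=1;  out ∅∪∅=∅
  n16('cd'): parent n15 fail=0; on 'd' 0 → fail=6;  out {5}∪∅={5}
  n3('aad'): parent n2 fail=1; on 'd' 1→0 → fail=6;  out {0}∪∅={0}
  n5('acd'): parent n4 fail=15; on 'd' 15 → fail=16;  out {1}∪{5}={1,5}
  n8('dca'): parent n7 fail=15; on 'a' 15→0 → fail=1;  out {2}∪∅={2}
  n11('baa'): parent n10 fail=1; on 'a' 1 → fail=2;  out ∅∪∅=∅
  n12('baac'): parent n11 fail=2; on 'c' 2→1 → fail=4;  out ∅∪∅=∅
  n13('baacd'): parent n12 fail=4; on 'd' 4 → fail=5;  out ∅∪{1,5}={1,5}
  n14('baacdb'): parent n13 fail=5; on 'b' 5→16→6→0 → fail=9;  out {4}∪{3}={3,4}

Scan:
pos 0 'c': at 15
pos 1 'b': at 9 (via fail)  → match P3@[1:1]
pos 2 'c': at 15 (via fail)
pos 3 'c': at 15 (via fail)
pos 4 'a': at 1 (via fail)
pos 5 'a': at 2
pos 6 'd': at 3  → match P0@[4:6]
pos 7 'b': at 9 (via fail)  → match P3@[7:7]
pos 8 'c': at 15 (via fail)
pos 9 'd': at 16  → match P5@[8:9]
pos 10 'c': at 7 (via fail)
pos 11 'a': at 8  → match P2@[9:11]
pos 12 'c': at 4 (via fail)
pos 13 'c': at 15 (via fail)
pos 14 'b': at 9 (via fail)  → match P3@[14:14]
pos 15 'd': at 6 (via fail)
pos 16 'a': at 1 (via fail)
pos 17 'b': at 9 (via fail)  → match P3@[17:17]
pos 18 'b': at 9 (via fail)  → match P3@[18:18]
pos 19 'c': at 15 (via fail)
pos 20 'd': at 16  → match P5@[19:20]
pos 21 'd': at 6 (via fail)
pos 22 'b': at 9 (via fail)  → match P3@[22:22]
pos 23 'd': at 6 (via fail)
pos 24 'd': at 6 (via fail)
pos 25 'a': at 1 (via fail)
pos 26 'b': at 9 (via fail)  → match P3@[26:26]
pos 27 'd': at 6 (via fail)
pos 28 'a': at 1 (via fail)
pos 29 'a': at 2
pos 30 'd': at 3  → match P0@[28:30]
pos 31 'd': at 6 (via fail)
pos 32 'a': at 1 (via fail)
pos 33 'd': at 6 (via fail)
pos 34 'd': at 6 (via fail)
pos 35 'c': at 7
pos 36 'a': at 8  → match P2@[34:36]
pos 37 'd': at 6 (via fail)
pos 38 'b': at 9 (via fail)  → match P3@[38:38]
pos 39 'a': at 10
pos 40 'a': at 11
pos 41 'c': at 12
pos 42 'd': at 13  → match P1@[40:42],P5@[41:42]
pos 43 'b': at 14  → match P3@[43:43],P4@[38:43]
pos 44 'c': at 15 (via fail)
pos 45 'c': at 15 (via fail)
pos 46 'b': at 9 (via fail)  → match P3@[46:46]
pos 47 'c': at 15 (via fail)
pos 48 'c': at 15 (via fail)
pos 49 'd': at 16  → match P5@[48:49]
pos 50 'c': at 7 (via fail)
pos 51 'a': at 8  → match P2@[49:51]
pos 52 'c': at 4 (via fail)
pos 53 'd': at 5  → match P1@[51:53],P5@[52:53]
pos 54 'c': at 7 (via fail)
pos 55 'd': at 16 (via fail)  → match P5@[54:55]
pos 56 'a': at 1 (via fail)
pos 57 'b': at 9 (via fail)  → match P3@[57:57]
pos 58 'a': at 10
pos 59 'a': at 11
pos 60 'c': at 12
pos 61 'd': at 13  → match P1@[59:61],P5@[60:61]
pos 62 'b': at 14  → match P3@[62:62],P4@[57:62]

Matches: [[1,3],[6,0],[7,3],[9,5],[11,2],[14,3],[17,3],[18,3],[20,5],[22,3],[26,3],[30,0],[36,2],[38,3],[42,1],[42,5],[43,3],[43,4],[46,3],[49,5],[51,2],[53,1],[53,5],[55,5],[57,3],[61,1],[61,5],[62,3],[62,4]]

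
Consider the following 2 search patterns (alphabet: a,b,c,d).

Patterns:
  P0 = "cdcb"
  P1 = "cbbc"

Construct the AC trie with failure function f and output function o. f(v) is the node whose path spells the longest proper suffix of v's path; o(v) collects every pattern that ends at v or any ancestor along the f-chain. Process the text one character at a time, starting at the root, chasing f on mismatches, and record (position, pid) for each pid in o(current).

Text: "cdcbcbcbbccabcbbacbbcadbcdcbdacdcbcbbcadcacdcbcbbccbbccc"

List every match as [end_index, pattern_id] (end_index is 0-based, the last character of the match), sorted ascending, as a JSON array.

Construct AC machine:
Trie nodes:
  n0 'ε': c→1
  n1 'c': b→5 d→2
  n2 'cd': c→3
  n3 'cdc': b→4
  n4 'cdcb': ·  ←P0
  n5 'cb': b→6
  n6 'cbb': c→7
  n7 'cbbc': ·  ←P1

BFS fail/out derivation:
  n1('c'): parent n0 fail=0; on 'c' 0 → fail=0;  out ∅∪∅=∅
  n2('cd'): parent n1 fail=0; on 'd' 0 → fail=0;  out ∅∪∅=∅
  n5('cb'): parent n1 fail=0; on 'b' 0 → fail=0;  out ∅∪∅=∅
  n3('cdc'): parent n2 fail=0; on 'c' 0 → fail=1;  out ∅∪∅=∅
  n6('cbb'): parent n5 fail=0; on 'b' 0 → fail=0;  out ∅∪∅=∅
  n4('cdcb'): parent n3 fail=1; on 'b' 1 → fail=5;  out {0}∪∅={0}
  n7('cbbc'): parent n6 fail=0; on 'c' 0 → fail=1;  out {1}∪∅={1}

Scan:
i=0 'c': node 0→1
i=1 'd': node 1→2
i=2 'c': node 2→3
i=3 'b': node 3→4  emit P0@[0:3]
i=4 'c': node 4→1 ·f
i=5 'b': node 1→5
i=6 'c': node 5→1 ·f
i=7 'b': node 1→5
i=8 'b': node 5→6
i=9 'c': node 6→7  emit P1@[6:9]
i=10 'c': node 7→1 ·f
i=11 'a': node 1→0 ·f
i=12 'b': node 0→0
i=13 'c': node 0→1
i=14 'b': node 1→5
i=15 'b': node 5→6
i=16 'a': node 6→0 ·f
i=17 'c': node 0→1
i=18 'b': node 1→5
i=19 'b': node 5→6
i=20 'c': node 6→7  emit P1@[17:20]
i=21 'a': node 7→0 ·f
i=22 'd': node 0→0
i=23 'b': node 0→0
i=24 'c': node 0→1
i=25 'd': node 1→2
i=26 'c': node 2→3
i=27 'b': node 3→4  emit P0@[24:27]
i=28 'd': node 4→0 ·f
i=29 'a': node 0→0
i=30 'c': node 0→1
i=31 'd': node 1→2
i=32 'c': node 2→3
i=33 'b': node 3→4  emit P0@[30:33]
i=34 'c': node 4→1 ·f
i=35 'b': node 1→5
i=36 'b': node 5→6
i=37 'c': node 6→7  emit P1@[34:37]
i=38 'a': node 7→0 ·f
i=39 'd': node 0→0
i=40 'c': node 0→1
i=41 'a': node 1→0 ·f
i=42 'c': node 0→1
i=43 'd': node 1→2
i=44 'c': node 2→3
i=45 'b': node 3→4  emit P0@[42:45]
i=46 'c': node 4→1 ·f
i=47 'b': node 1→5
i=48 'b': node 5→6
i=49 'c': node 6→7  emit P1@[46:49]
i=50 'c': node 7→1 ·f
i=51 'b': node 1→5
i=52 'b': node 5→6
i=53 'c': node 6→7  emit P1@[50:53]
i=54 'c': node 7→1 ·f
i=55 'c': node 1→1 ·f

Result: [[3,0],[9,1],[20,1],[27,0],[33,0],[37,1],[45,0],[49,1],[53,1]]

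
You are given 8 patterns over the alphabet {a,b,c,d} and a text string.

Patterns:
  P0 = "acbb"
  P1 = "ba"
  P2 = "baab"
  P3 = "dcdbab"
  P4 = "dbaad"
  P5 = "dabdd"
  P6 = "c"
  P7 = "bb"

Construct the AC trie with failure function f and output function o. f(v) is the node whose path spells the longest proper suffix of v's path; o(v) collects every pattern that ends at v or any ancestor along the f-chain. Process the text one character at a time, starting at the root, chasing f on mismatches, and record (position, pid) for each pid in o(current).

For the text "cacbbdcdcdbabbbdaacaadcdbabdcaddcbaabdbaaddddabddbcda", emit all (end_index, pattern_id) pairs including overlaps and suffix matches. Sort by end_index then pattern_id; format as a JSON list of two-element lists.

Construct AC machine:
Trie (insert patterns):
  0='ε' goto a→1 b→5 c→23 d→9
  1='a' goto c→2
  2='ac' goto b→3
  3='acb' goto b→4
  4='acbb' goto ·  ←P0
  5='b' goto a→6 b→24
  6='ba' goto a→7  ←P1
  7='baa' goto b→8
  8='baab' goto ·  ←P2
  9='d' goto a→19 b→15 c→10
  10='dc' goto d→11
  11='dcd' goto b→12
  12='dcdb' goto a→13
  13='dcdba' goto b→14
  14='dcdbab' goto ·  ←P3
  15='db' goto a→16
  16='dba' goto a→17
  17='dbaa' goto d→18
  18='dbaad' goto ·  ←P4
  19='da' goto b→20
  20='dab' goto d→21
  21='dabd' goto d→22
  22='dabdd' goto ·  ←P5
  23='c' goto ·  ←P6
  24='bb' goto ·  ←P7

BFS fail/out derivation:
  fail(1) 'a': from fail(0)=0 chase 'a': 0 ⇒ 0;  out=∅∪out(0)=∅
  fail(5) 'b': from fail(0)=0 chase 'b': 0 ⇒ 0;  out=∅∪out(0)=∅
  fail(9) 'd': from fail(0)=0 chase 'd': 0 ⇒ 0;  out=∅∪out(0)=∅
  fail(23) 'c': from fail(0)=0 chase 'c': 0 ⇒ 0;  out={6}∪out(0)={6}
  fail(2) 'ac': from fail(1)=0 chase 'c': 0 ⇒ 23;  out=∅∪out(23)={6}
  fail(6) 'ba': from fail(5)=0 chase 'a': 0 ⇒ 1;  out={1}∪out(1)={1}
  fail(10) 'dc': from fail(9)=0 chase 'c': 0 ⇒ 23;  out=∅∪out(23)={6}
  fail(15) 'db': from fail(9)=0 chase 'b': 0 ⇒ 5;  out=∅∪out(5)=∅
  fail(19) 'da': from fail(9)=0 chase 'a': 0 ⇒ 1;  out=∅∪out(1)=∅
  fail(24) 'bb': from fail(5)=0 chase 'b': 0 ⇒ 5;  out={7}∪out(5)={7}
  fail(3) 'acb': from fail(2)=23 chase 'b': 23→0 ⇒ 5;  out=∅∪out(5)=∅
  fail(7) 'baa': from fail(6)=1 chase 'a': 1→0 ⇒ 1;  out=∅∪out(1)=∅
  fail(11) 'dcd': from fail(10)=23 chase 'd': 23→0 ⇒ 9;  out=∅∪out(9)=∅
  fail(16) 'dba': from fail(15)=5 chase 'a': 5 ⇒ 6;  out=∅∪out(6)={1}
  fail(20) 'dab': from fail(19)=1 chase 'b': 1→0 ⇒ 5;  out=∅∪out(5)=∅
  fail(4) 'acbb': from fail(3)=5 chase 'b': 5 ⇒ 24;  out={0}∪out(24)={0,7}
  fail(8) 'baab': from fail(7)=1 chase 'b': 1→0 ⇒ 5;  out={2}∪out(5)={2}
  fail(12) 'dcdb': from fail(11)=9 chase 'b': 9 ⇒ 15;  out=∅∪out(15)=∅
  fail(17) 'dbaa': from fail(16)=6 chase 'a': 6 ⇒ 7;  out=∅∪out(7)=∅
  fail(21) 'dabd': from fail(20)=5 chase 'd': 5→0 ⇒ 9;  out=∅∪out(9)=∅
  fail(13) 'dcdba': from fail(12)=15 chase 'a': 15 ⇒ 16;  out=∅∪out(16)={1}
  fail(18) 'dbaad': from fail(17)=7 chase 'd': 7→1→0 ⇒ 9;  out={4}∪out(9)={4}
  fail(22) 'dabdd': from fail(21)=9 chase 'd': 9→0 ⇒ 9;  out={5}∪out(9)={5}
  fail(14) 'dcdbab': from fail(13)=16 chase 'b': 16→6→1→0 ⇒ 5;  out={3}∪out(5)={3}

Run:
pos 0 'c': at 23  ** P6@[0:0]
pos 1 'a': at 1 (fail-walked)
pos 2 'c': at 2  ** P6@[2:2]
pos 3 'b': at 3
pos 4 'b': at 4  ** P0@[1:4],P7@[3:4]
pos 5 'd': at 9 (fail-walked)
pos 6 'c': at 10  ** P6@[6:6]
pos 7 'd': at 11
pos 8 'c': at 10 (fail-walked)  ** P6@[8:8]
pos 9 'd': at 11
pos 10 'b': at 12
pos 11 'a': at 13  ** P1@[10:11]
pos 12 'b': at 14  ** P3@[7:12]
pos 13 'b': at 24 (fail-walked)  ** P7@[12:13]
pos 14 'b': at 24 (fail-walked)  ** P7@[13:14]
pos 15 'd': at 9 (fail-walked)
pos 16 'a': at 19
pos 17 'a': at 1 (fail-walked)
pos 18 'c': at 2  ** P6@[18:18]
pos 19 'a': at 1 (fail-walked)
pos 20 'a': at 1 (fail-walked)
pos 21 'd': at 9 (fail-walked)
pos 22 'c': at 10  ** P6@[22:22]
pos 23 'd': at 11
pos 24 'b': at 12
pos 25 'a': at 13  ** P1@[24:25]
pos 26 'b': at 14  ** P3@[21:26]
pos 27 'd': at 9 (fail-walked)
pos 28 'c': at 10  ** P6@[28:28]
pos 29 'a': at 1 (fail-walked)
pos 30 'd': at 9 (fail-walked)
pos 31 'd': at 9 (fail-walked)
pos 32 'c': at 10  ** P6@[32:32]
pos 33 'b': at 5 (fail-walked)
pos 34 'a': at 6  ** P1@[33:34]
pos 35 'a': at 7
pos 36 'b': at 8  ** P2@[33:36]
pos 37 'd': at 9 (fail-walked)
pos 38 'b': at 15
pos 39 'a': at 16  ** P1@[38:39]
pos 40 'a': at 17
pos 41 'd': at 18  ** P4@[37:41]
pos 42 'd': at 9 (fail-walked)
pos 43 'd': at 9 (fail-walked)
pos 44 'd': at 9 (fail-walked)
pos 45 'a': at 19
pos 46 'b': at 20
pos 47 'd': at 21
pos 48 'd': at 22  ** P5@[44:48]
pos 49 'b': at 15 (fail-walked)
pos 50 'c': at 23 (fail-walked)  ** P6@[50:50]
pos 51 'd': at 9 (fail-walked)
pos 52 'a': at 19

Matches: [[0,6],[2,6],[4,0],[4,7],[6,6],[8,6],[11,1],[12,3],[13,7],[14,7],[18,6],[22,6],[25,1],[26,3],[28,6],[32,6],[34,1],[36,2],[39,1],[41,4],[48,5],[50,6]]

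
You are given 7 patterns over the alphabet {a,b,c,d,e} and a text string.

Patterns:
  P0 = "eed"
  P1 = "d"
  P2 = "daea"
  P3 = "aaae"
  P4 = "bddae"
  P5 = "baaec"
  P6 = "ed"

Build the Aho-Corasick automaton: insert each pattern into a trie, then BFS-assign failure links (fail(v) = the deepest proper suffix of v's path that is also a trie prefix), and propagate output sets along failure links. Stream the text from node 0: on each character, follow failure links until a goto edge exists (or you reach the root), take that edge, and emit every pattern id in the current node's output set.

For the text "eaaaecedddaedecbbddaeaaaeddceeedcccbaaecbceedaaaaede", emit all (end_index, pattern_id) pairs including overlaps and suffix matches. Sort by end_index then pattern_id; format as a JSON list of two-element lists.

Construct AC machine:
Trie (insert patterns):
  0='ε' goto a→8 b→12 d→4 e→1
  1='e' goto d→21 e→2
  2='ee' goto d→3
  3='eed' goto ·  [P0 ends]
  4='d' goto a→5  [P1 ends]
  5='da' goto e→6
  6='dae' goto a→7
  7='daea' goto ·  [P2 ends]
  8='a' goto a→9
  9='aa' goto a→10
  10='aaa' goto e→11
  11='aaae' goto ·  [P3 ends]
  12='b' goto a→17 d→13
  13='bd' goto d→14
  14='bdd' goto a→15
  15='bdda' goto e→16
  16='bddae' goto ·  [P4 ends]
  17='ba' goto a→18
  18='baa' goto e→19
  19='baae' goto c→20
  20='baaec' goto ·  [P5 ends]
  21='ed' goto ·  [P6 ends]

Failure links (BFS by depth):
  n1('e'): parent n0 fail=0; on 'e' 0 → fail=0;  out ∅∪∅=∅
  n4('d'): parent n0 fail=0; on 'd' 0 → fail=0;  out {1}∪∅={1}
  n8('a'): parent n0 fail=0; on 'a' 0 → fail=0;  out ∅∪∅=∅
  n12('b'): parent n0 fail=0; on 'b' 0 → fail=0;  out ∅∪∅=∅
  n2('ee'): parent n1 fail=0; on 'e' 0 → fail=1;  out ∅∪∅=∅
  n5('da'): parent n4 fail=0; on 'a' 0 → fail=8;  out ∅∪∅=∅
  n9('aa'): parent n8 fail=0; on 'a' 0 → fail=8;  out ∅∪∅=∅
  n13('bd'): parent n12 fail=0; on 'd' 0 → fail=4;  out ∅∪{1}={1}
  n17('ba'): parent n12 fail=0; on 'a' 0 → fail=8;  out ∅∪∅=∅
  n21('ed'): parent n1 fail=0; on 'd' 0 → fail=4;  out {6}∪{1}={1,6}
  n3('eed'): parent n2 fail=1; on 'd' 1 → fail=21;  out {0}∪{1,6}={0,1,6}
  n6('dae'): parent n5 fail=8; on 'e' 8→0 → fail=1;  out ∅∪∅=∅
  n10('aaa'): parent n9 fail=8; on 'a' 8 → fail=9;  out ∅∪∅=∅
  n14('bdd'): parent n13 fail=4; on 'd' 4→0 → fail=4;  out ∅∪{1}={1}
  n18('baa'): parent n17 fail=8; on 'a' 8 → fail=9;  out ∅∪∅=∅
  n7('daea'): parent n6 fail=1; on 'a' 1→0 → fail=8;  out {2}∪∅={2}
  n11('aaae'): parent n10 fail=9; on 'e' 9→8→0 → fail=1;  out {3}∪∅={3}
  n15('bdda'): parent n14 fail=4; on 'a' 4 → fail=5;  out ∅∪∅=∅
  n19('baae'): parent n18 fail=9; on 'e' 9→8→0 → fail=1;  out ∅∪∅=∅
  n16('bddae'): parent n15 fail=5; on 'e' 5 → fail=6;  out {4}∪∅={4}
  n20('baaec'): parent n19 fail=1; on 'c' 1→0 → fail=0;  out {5}∪∅={5}

Scan:
i=0 'e': node 0→1
i=1 'a': node 1→8 (fail-walked)
i=2 'a': node 8→9
i=3 'a': node 9→10
i=4 'e': node 10→11  emit P3@[1:4]
i=5 'c': node 11→0 (fail-walked)
i=6 'e': node 0→1
i=7 'd': node 1→21  emit P1@[7:7],P6@[6:7]
i=8 'd': node 21→4 (fail-walked)  emit P1@[8:8]
i=9 'd': node 4→4 (fail-walked)  emit P1@[9:9]
i=10 'a': node 4→5
i=11 'e': node 5→6
i=12 'd': node 6→21 (fail-walked)  emit P1@[12:12],P6@[11:12]
i=13 'e': node 21→1 (fail-walked)
i=14 'c': node 1→0 (fail-walked)
i=15 'b': node 0→12
i=16 'b': node 12→12 (fail-walked)
i=17 'd': node 12→13  emit P1@[17:17]
i=18 'd': node 13→14  emit P1@[18:18]
i=19 'a': node 14→15
i=20 'e': node 15→16  emit P4@[16:20]
i=21 'a': node 16→7 (fail-walked)  emit P2@[18:21]
i=22 'a': node 7→9 (fail-walked)
i=23 'a': node 9→10
i=24 'e': node 10→11  emit P3@[21:24]
i=25 'd': node 11→21 (fail-walked)  emit P1@[25:25],P6@[24:25]
i=26 'd': node 21→4 (fail-walked)  emit P1@[26:26]
i=27 'c': node 4→0 (fail-walked)
i=28 'e': node 0→1
i=29 'e': node 1→2
i=30 'e': node 2→2 (fail-walked)
i=31 'd': node 2→3  emit P0@[29:31],P1@[31:31],P6@[30:31]
i=32 'c': node 3→0 (fail-walked)
i=33 'c': node 0→0
i=34 'c': node 0→0
i=35 'b': node 0→12
i=36 'a': node 12→17
i=37 'a': node 17→18
i=38 'e': node 18→19
i=39 'c': node 19→20  emit P5@[35:39]
i=40 'b': node 20→12 (fail-walked)
i=41 'c': node 12→0 (fail-walked)
i=42 'e': node 0→1
i=43 'e': node 1→2
i=44 'd': node 2→3  emit P0@[42:44],P1@[44:44],P6@[43:44]
i=45 'a': node 3→5 (fail-walked)
i=46 'a': node 5→9 (fail-walked)
i=47 'a': node 9→10
i=48 'a': node 10→10 (fail-walked)
i=49 'e': node 10→11  emit P3@[46:49]
i=50 'd': node 11→21 (fail-walked)  emit P1@[50:50],P6@[49:50]
i=51 'e': node 21→1 (fail-walked)

Result: [[4,3],[7,1],[7,6],[8,1],[9,1],[12,1],[12,6],[17,1],[18,1],[20,4],[21,2],[24,3],[25,1],[25,6],[26,1],[31,0],[31,1],[31,6],[39,5],[44,0],[44,1],[44,6],[49,3],[50,1],[50,6]]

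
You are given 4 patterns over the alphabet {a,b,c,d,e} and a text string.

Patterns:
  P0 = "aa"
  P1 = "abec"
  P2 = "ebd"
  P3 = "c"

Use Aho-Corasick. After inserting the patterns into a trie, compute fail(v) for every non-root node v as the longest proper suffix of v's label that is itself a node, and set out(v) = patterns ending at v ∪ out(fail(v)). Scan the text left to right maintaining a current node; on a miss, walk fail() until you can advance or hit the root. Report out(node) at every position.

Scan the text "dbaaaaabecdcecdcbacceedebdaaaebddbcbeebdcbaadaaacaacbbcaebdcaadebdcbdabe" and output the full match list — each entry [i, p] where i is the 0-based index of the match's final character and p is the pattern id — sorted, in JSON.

Build:
Trie nodes:
  n0 'ε': a→1 c→9 e→6
  n1 'a': a→2 b→3
  n2 'aa': ·  ←P0
  n3 'ab': e→4
  n4 'abe': c→5
  n5 'abec': ·  ←P1
  n6 'e': b→7
  n7 'eb': d→8
  n8 'ebd': ·  ←P2
  n9 'c': ·  ←P3

Failure links (BFS by depth):
  fail(1) 'a': from fail(0)=0 chase 'a': 0 ⇒ 0;  out=∅∪out(0)=∅
  fail(6) 'e': from fail(0)=0 chase 'e': 0 ⇒ 0;  out=∅∪out(0)=∅
  fail(9) 'c': from fail(0)=0 chase 'c': 0 ⇒ 0;  out={3}∪out(0)={3}
  fail(2) 'aa': from fail(1)=0 chase 'a': 0 ⇒ 1;  out={0}∪out(1)={0}
  fail(3) 'ab': from fail(1)=0 chase 'b': 0 ⇒ 0;  out=∅∪out(0)=∅
  fail(7) 'eb': from fail(6)=0 chase 'b': 0 ⇒ 0;  out=∅∪out(0)=∅
  fail(4) 'abe': from fail(3)=0 chase 'e': 0 ⇒ 6;  out=∅∪out(6)=∅
  fail(8) 'ebd': from fail(7)=0 chase 'd': 0 ⇒ 0;  out={2}∪out(0)={2}
  fail(5) 'abec': from fail(4)=6 chase 'c': 6→0 ⇒ 9;  out={1}∪out(9)={1,3}

Text stream:
i=0 'd': node 0→0
i=1 'b': node 0→0
i=2 'a': node 0→1
i=3 'a': node 1→2  emit P0@[2:3]
i=4 'a': node 2→2 (fail-walked)  emit P0@[3:4]
i=5 'a': node 2→2 (fail-walked)  emit P0@[4:5]
i=6 'a': node 2→2 (fail-walked)  emit P0@[5:6]
i=7 'b': node 2→3 (fail-walked)
i=8 'e': node 3→4
i=9 'c': node 4→5  emit P1@[6:9],P3@[9:9]
i=10 'd': node 5→0 (fail-walked)
i=11 'c': node 0→9  emit P3@[11:11]
i=12 'e': node 9→6 (fail-walked)
i=13 'c': node 6→9 (fail-walked)  emit P3@[13:13]
i=14 'd': node 9→0 (fail-walked)
i=15 'c': node 0→9  emit P3@[15:15]
i=16 'b': node 9→0 (fail-walked)
i=17 'a': node 0→1
i=18 'c': node 1→9 (fail-walked)  emit P3@[18:18]
i=19 'c': node 9→9 (fail-walked)  emit P3@[19:19]
i=20 'e': node 9→6 (fail-walked)
i=21 'e': node 6→6 (fail-walked)
i=22 'd': node 6→0 (fail-walked)
i=23 'e': node 0→6
i=24 'b': node 6→7
i=25 'd': node 7→8  emit P2@[23:25]
i=26 'a': node 8→1 (fail-walked)
i=27 'a': node 1→2  emit P0@[26:27]
i=28 'a': node 2→2 (fail-walked)  emit P0@[27:28]
i=29 'e': node 2→6 (fail-walked)
i=30 'b': node 6→7
i=31 'd': node 7→8  emit P2@[29:31]
i=32 'd': node 8→0 (fail-walked)
i=33 'b': node 0→0
i=34 'c': node 0→9  emit P3@[34:34]
i=35 'b': node 9→0 (fail-walked)
i=36 'e': node 0→6
i=37 'e': node 6→6 (fail-walked)
i=38 'b': node 6→7
i=39 'd': node 7→8  emit P2@[37:39]
i=40 'c': node 8→9 (fail-walked)  emit P3@[40:40]
i=41 'b': node 9→0 (fail-walked)
i=42 'a': node 0→1
i=43 'a': node 1→2  emit P0@[42:43]
i=44 'd': node 2→0 (fail-walked)
i=45 'a': node 0→1
i=46 'a': node 1→2  emit P0@[45:46]
i=47 'a': node 2→2 (fail-walked)  emit P0@[46:47]
i=48 'c': node 2→9 (fail-walked)  emit P3@[48:48]
i=49 'a': node 9→1 (fail-walked)
i=50 'a': node 1→2  emit P0@[49:50]
i=51 'c': node 2→9 (fail-walked)  emit P3@[51:51]
i=52 'b': node 9→0 (fail-walked)
i=53 'b': node 0→0
i=54 'c': node 0→9  emit P3@[54:54]
i=55 'a': node 9→1 (fail-walked)
i=56 'e': node 1→6 (fail-walked)
i=57 'b': node 6→7
i=58 'd': node 7→8  emit P2@[56:58]
i=59 'c': node 8→9 (fail-walked)  emit P3@[59:59]
i=60 'a': node 9→1 (fail-walked)
i=61 'a': node 1→2  emit P0@[60:61]
i=62 'd': node 2→0 (fail-walked)
i=63 'e': node 0→6
i=64 'b': node 6→7
i=65 'd': node 7→8  emit P2@[63:65]
i=66 'c': node 8→9 (fail-walked)  emit P3@[66:66]
i=67 'b': node 9→0 (fail-walked)
i=68 'd': node 0→0
i=69 'a': node 0→1
i=70 'b': node 1→3
i=71 'e': node 3→4

Result: [[3,0],[4,0],[5,0],[6,0],[9,1],[9,3],[11,3],[13,3],[15,3],[18,3],[19,3],[25,2],[27,0],[28,0],[31,2],[34,3],[39,2],[40,3],[43,0],[46,0],[47,0],[48,3],[50,0],[51,3],[54,3],[58,2],[59,3],[61,0],[65,2],[66,3]]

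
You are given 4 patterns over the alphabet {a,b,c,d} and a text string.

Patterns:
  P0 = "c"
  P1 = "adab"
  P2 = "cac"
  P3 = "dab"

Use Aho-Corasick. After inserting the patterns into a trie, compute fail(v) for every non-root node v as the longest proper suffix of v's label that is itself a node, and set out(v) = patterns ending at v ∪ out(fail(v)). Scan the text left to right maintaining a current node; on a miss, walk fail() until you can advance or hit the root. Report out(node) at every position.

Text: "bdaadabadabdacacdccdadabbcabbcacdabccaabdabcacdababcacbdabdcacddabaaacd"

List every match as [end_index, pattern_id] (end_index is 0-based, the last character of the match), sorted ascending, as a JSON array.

Construct AC machine:
Trie nodes:
  n0 'ε': a→2 c→1 d→8
  n1 'c': a→6  ←P0
  n2 'a': d→3
  n3 'ad': a→4
  n4 'ada': b→5
  n5 'adab': ·  ←P1
  n6 'ca': c→7
  n7 'cac': ·  ←P2
  n8 'd': a→9
  n9 'da': b→10
  n10 'dab': ·  ←P3

Failure links (BFS by depth):
  n1('c'): parent n0 fail=0; on 'c' 0 → fail=0;  out {0}∪∅={0}
  n2('a'): parent n0 fail=0; on 'a' 0 → fail=0;  out ∅∪∅=∅
  n8('d'): parent n0 fail=0; on 'd' 0 → fail=0;  out ∅∪∅=∅
  n3('ad'): parent n2 fail=0; on 'd' 0 → fail=8;  out ∅∪∅=∅
  n6('ca'): parent n1 fail=0; on 'a' 0 → fail=2;  out ∅∪∅=∅
  n9('da'): parent n8 fail=0; on 'a' 0 → fail=2;  out ∅∪∅=∅
  n4('ada'): parent n3 fail=8; on 'a' 8 → fail=9;  out ∅∪∅=∅
  n7('cac'): parent n6 fail=2; on 'c' 2→0 → fail=1;  out {2}∪{0}={0,2}
  n10('dab'): parent n9 fail=2; on 'b' 2→0 → fail=0;  out {3}∪∅={3}
  n5('adab'): parent n4 fail=9; on 'b' 9 → fail=10;  out {1}∪{3}={1,3}

Run:
pos 0 'b': at 0
pos 1 'd': at 8
pos 2 'a': at 9
pos 3 'a': at 2 (via fail)
pos 4 'd': at 3
pos 5 'a': at 4
pos 6 'b': at 5  emit P1@[3:6],P3@[4:6]
pos 7 'a': at 2 (via fail)
pos 8 'd': at 3
pos 9 'a': at 4
pos 10 'b': at 5  emit P1@[7:10],P3@[8:10]
pos 11 'd': at 8 (via fail)
pos 12 'a': at 9
pos 13 'c': at 1 (via fail)  emit P0@[13:13]
pos 14 'a': at 6
pos 15 'c': at 7  emit P0@[15:15],P2@[13:15]
pos 16 'd': at 8 (via fail)
pos 17 'c': at 1 (via fail)  emit P0@[17:17]
pos 18 'c': at 1 (via fail)  emit P0@[18:18]
pos 19 'd': at 8 (via fail)
pos 20 'a': at 9
pos 21 'd': at 3 (via fail)
pos 22 'a': at 4
pos 23 'b': at 5  emit P1@[20:23],P3@[21:23]
pos 24 'b': at 0 (via fail)
pos 25 'c': at 1  emit P0@[25:25]
pos 26 'a': at 6
pos 27 'b': at 0 (via fail)
pos 28 'b': at 0
pos 29 'c': at 1  emit P0@[29:29]
pos 30 'a': at 6
pos 31 'c': at 7  emit P0@[31:31],P2@[29:31]
pos 32 'd': at 8 (via fail)
pos 33 'a': at 9
pos 34 'b': at 10  emit P3@[32:34]
pos 35 'c': at 1 (via fail)  emit P0@[35:35]
pos 36 'c': at 1 (via fail)  emit P0@[36:36]
pos 37 'a': at 6
pos 38 'a': at 2 (via fail)
pos 39 'b': at 0 (via fail)
pos 40 'd': at 8
pos 41 'a': at 9
pos 42 'b': at 10  emit P3@[40:42]
pos 43 'c': at 1 (via fail)  emit P0@[43:43]
pos 44 'a': at 6
pos 45 'c': at 7  emit P0@[45:45],P2@[43:45]
pos 46 'd': at 8 (via fail)
pos 47 'a': at 9
pos 48 'b': at 10  emit P3@[46:48]
pos 49 'a': at 2 (via fail)
pos 50 'b': at 0 (via fail)
pos 51 'c': at 1  emit P0@[51:51]
pos 52 'a': at 6
pos 53 'c': at 7  emit P0@[53:53],P2@[51:53]
pos 54 'b': at 0 (via fail)
pos 55 'd': at 8
pos 56 'a': at 9
pos 57 'b': at 10  emit P3@[55:57]
pos 58 'd': at 8 (via fail)
pos 59 'c': at 1 (via fail)  emit P0@[59:59]
pos 60 'a': at 6
pos 61 'c': at 7  emit P0@[61:61],P2@[59:61]
pos 62 'd': at 8 (via fail)
pos 63 'd': at 8 (via fail)
pos 64 'a': at 9
pos 65 'b': at 10  emit P3@[63:65]
pos 66 'a': at 2 (via fail)
pos 67 'a': at 2 (via fail)
pos 68 'a': at 2 (via fail)
pos 69 'c': at 1 (via fail)  emit P0@[69:69]
pos 70 'd': at 8 (via fail)

Matches: [[6,1],[6,3],[10,1],[10,3],[13,0],[15,0],[15,2],[17,0],[18,0],[23,1],[23,3],[25,0],[29,0],[31,0],[31,2],[34,3],[35,0],[36,0],[42,3],[43,0],[45,0],[45,2],[48,3],[51,0],[53,0],[53,2],[57,3],[59,0],[61,0],[61,2],[65,3],[69,0]]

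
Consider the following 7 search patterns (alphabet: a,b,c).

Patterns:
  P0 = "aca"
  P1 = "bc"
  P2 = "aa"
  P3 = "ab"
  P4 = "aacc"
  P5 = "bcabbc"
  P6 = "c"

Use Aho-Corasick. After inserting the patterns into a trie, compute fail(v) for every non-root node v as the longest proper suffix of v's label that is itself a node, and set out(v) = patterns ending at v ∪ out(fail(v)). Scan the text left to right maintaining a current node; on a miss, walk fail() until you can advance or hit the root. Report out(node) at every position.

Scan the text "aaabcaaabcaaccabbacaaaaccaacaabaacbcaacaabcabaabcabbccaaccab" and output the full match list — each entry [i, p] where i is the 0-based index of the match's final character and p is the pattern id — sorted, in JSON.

Build automaton:
Trie (insert patterns):
  n0 'ε': a→1 b→4 c→14
  n1 'a': a→6 b→7 c→2
  n2 'ac': a→3
  n3 'aca': ·  [P0 ends]
  n4 'b': c→5
  n5 'bc': a→10  [P1 ends]
  n6 'aa': c→8  [P2 ends]
  n7 'ab': ·  [P3 ends]
  n8 'aac': c→9
  n9 'aacc': ·  [P4 ends]
  n10 'bca': b→11
  n11 'bcab': b→12
  n12 'bcabb': c→13
  n13 'bcabbc': ·  [P5 ends]
  n14 'c': ·  [P6 ends]

BFS fail/out derivation:
  n1('a'): parent n0 fail=0; on 'a' 0 → fail=0;  out ∅∪∅=∅
  n4('b'): parent n0 fail=0; on 'b' 0 → fail=0;  out ∅∪∅=∅
  n14('c'): parent n0 fail=0; on 'c' 0 → fail=0;  out {6}∪∅={6}
  n2('ac'): parent n1 fail=0; on 'c' 0 → fail=14;  out ∅∪{6}={6}
  n5('bc'): parent n4 fail=0; on 'c' 0 → fail=14;  out {1}∪{6}={1,6}
  n6('aa'): parent n1 fail=0; on 'a' 0 → fail=1;  out {2}∪∅={2}
  n7('ab'): parent n1 fail=0; on 'b' 0 → fail=4;  out {3}∪∅={3}
  n3('aca'): parent n2 fail=14; on 'a' 14→0 → fail=1;  out {0}∪∅={0}
  n8('aac'): parent n6 fail=1; on 'c' 1 → fail=2;  out ∅∪{6}={6}
  n10('bca'): parent n5 fail=14; on 'a' 14→0 → fail=1;  out ∅∪∅=∅
  n9('aacc'): parent n8 fail=2; on 'c' 2→14→0 → fail=14;  out {4}∪{6}={4,6}
  n11('bcab'): parent n10 fail=1; on 'b' 1 → fail=7;  out ∅∪{3}={3}
  n12('bcabb'): parent n11 fail=7; on 'b' 7→4→0 → fail=4;  out ∅∪∅=∅
  n13('bcabbc'): parent n12 fail=4; on 'c' 4 → fail=5;  out {5}∪{1,6}={1,5,6}

Run:
[0] read 'a'  n0⇒n1
[1] read 'a'  n1⇒n6  ** P2@[0:1]
[2] read 'a'  n6⇒n6 (via fail)  ** P2@[1:2]
[3] read 'b'  n6⇒n7 (via fail)  ** P3@[2:3]
[4] read 'c'  n7⇒n5 (via fail)  ** P1@[3:4],P6@[4:4]
[5] read 'a'  n5⇒n10
[6] read 'a'  n10⇒n6 (via fail)  ** P2@[5:6]
[7] read 'a'  n6⇒n6 (via fail)  ** P2@[6:7]
[8] read 'b'  n6⇒n7 (via fail)  ** P3@[7:8]
[9] read 'c'  n7⇒n5 (via fail)  ** P1@[8:9],P6@[9:9]
[10] read 'a'  n5⇒n10
[11] read 'a'  n10⇒n6 (via fail)  ** P2@[10:11]
[12] read 'c'  n6⇒n8  ** P6@[12:12]
[13] read 'c'  n8⇒n9  ** P4@[10:13],P6@[13:13]
[14] read 'a'  n9⇒n1 (via fail)
[15] read 'b'  n1⇒n7  ** P3@[14:15]
[16] read 'b'  n7⇒n4 (via fail)
[17] read 'a'  n4⇒n1 (via fail)
[18] read 'c'  n1⇒n2  ** P6@[18:18]
[19] read 'a'  n2⇒n3  ** P0@[17:19]
[20] read 'a'  n3⇒n6 (via fail)  ** P2@[19:20]
[21] read 'a'  n6⇒n6 (via fail)  ** P2@[20:21]
[22] read 'a'  n6⇒n6 (via fail)  ** P2@[21:22]
[23] read 'c'  n6⇒n8  ** P6@[23:23]
[24] read 'c'  n8⇒n9  ** P4@[21:24],P6@[24:24]
[25] read 'a'  n9⇒n1 (via fail)
[26] read 'a'  n1⇒n6  ** P2@[25:26]
[27] read 'c'  n6⇒n8  ** P6@[27:27]
[28] read 'a'  n8⇒n3 (via fail)  ** P0@[26:28]
[29] read 'a'  n3⇒n6 (via fail)  ** P2@[28:29]
[30] read 'b'  n6⇒n7 (via fail)  ** P3@[29:30]
[31] read 'a'  n7⇒n1 (via fail)
[32] read 'a'  n1⇒n6  ** P2@[31:32]
[33] read 'c'  n6⇒n8  ** P6@[33:33]
[34] read 'b'  n8⇒n4 (via fail)
[35] read 'c'  n4⇒n5  ** P1@[34:35],P6@[35:35]
[36] read 'a'  n5⇒n10
[37] read 'a'  n10⇒n6 (via fail)  ** P2@[36:37]
[38] read 'c'  n6⇒n8  ** P6@[38:38]
[39] read 'a'  n8⇒n3 (via fail)  ** P0@[37:39]
[40] read 'a'  n3⇒n6 (via fail)  ** P2@[39:40]
[41] read 'b'  n6⇒n7 (via fail)  ** P3@[40:41]
[42] read 'c'  n7⇒n5 (via fail)  ** P1@[41:42],P6@[42:42]
[43] read 'a'  n5⇒n10
[44] read 'b'  n10⇒n11  ** P3@[43:44]
[45] read 'a'  n11⇒n1 (via fail)
[46] read 'a'  n1⇒n6  ** P2@[45:46]
[47] read 'b'  n6⇒n7 (via fail)  ** P3@[46:47]
[48] read 'c'  n7⇒n5 (via fail)  ** P1@[47:48],P6@[48:48]
[49] read 'a'  n5⇒n10
[50] read 'b'  n10⇒n11  ** P3@[49:50]
[51] read 'b'  n11⇒n12
[52] read 'c'  n12⇒n13  ** P1@[51:52],P5@[47:52],P6@[52:52]
[53] read 'c'  n13⇒n14 (via fail)  ** P6@[53:53]
[54] read 'a'  n14⇒n1 (via fail)
[55] read 'a'  n1⇒n6  ** P2@[54:55]
[56] read 'c'  n6⇒n8  ** P6@[56:56]
[57] read 'c'  n8⇒n9  ** P4@[54:57],P6@[57:57]
[58] read 'a'  n9⇒n1 (via fail)
[59] read 'b'  n1⇒n7  ** P3@[58:59]

All matches (sorted): [[1,2],[2,2],[3,3],[4,1],[4,6],[6,2],[7,2],[8,3],[9,1],[9,6],[11,2],[12,6],[13,4],[13,6],[15,3],[18,6],[19,0],[20,2],[21,2],[22,2],[23,6],[24,4],[24,6],[26,2],[27,6],[28,0],[29,2],[30,3],[32,2],[33,6],[35,1],[35,6],[37,2],[38,6],[39,0],[40,2],[41,3],[42,1],[42,6],[44,3],[46,2],[47,3],[48,1],[48,6],[50,3],[52,1],[52,5],[52,6],[53,6],[55,2],[56,6],[57,4],[57,6],[59,3]]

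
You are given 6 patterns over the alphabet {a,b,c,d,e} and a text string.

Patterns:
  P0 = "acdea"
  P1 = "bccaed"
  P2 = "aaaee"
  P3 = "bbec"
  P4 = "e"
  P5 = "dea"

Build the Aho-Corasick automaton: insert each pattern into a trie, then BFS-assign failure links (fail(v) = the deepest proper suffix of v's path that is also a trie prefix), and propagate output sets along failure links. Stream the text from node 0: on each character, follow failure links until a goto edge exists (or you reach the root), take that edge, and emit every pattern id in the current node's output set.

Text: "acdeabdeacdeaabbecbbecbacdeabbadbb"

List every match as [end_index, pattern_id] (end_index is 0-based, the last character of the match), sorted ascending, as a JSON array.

Construct AC machine:
Trie nodes:
  0='ε' goto a→1 b→6 d→20 e→19
  1='a' goto a→12 c→2
  2='ac' goto d→3
  3='acd' goto e→4
  4='acde' goto a→5
  5='acdea' goto ·  [P0 ends]
  6='b' goto b→16 c→7
  7='bc' goto c→8
  8='bcc' goto a→9
  9='bcca' goto e→10
  10='bccae' goto d→11
  11='bccaed' goto ·  [P1 ends]
  12='aa' goto a→13
  13='aaa' goto e→14
  14='aaae' goto e→15
  15='aaaee' goto ·  [P2 ends]
  16='bb' goto e→17
  17='bbe' goto c→18
  18='bbec' goto ·  [P3 ends]
  19='e' goto ·  [P4 ends]
  20='d' goto e→21
  21='de' goto a→22
  22='dea' goto ·  [P5 ends]

BFS fail/out derivation:
  n1('a'): parent n0 fail=0; on 'a' 0 → fail=0;  out ∅∪∅=∅
  n6('b'): parent n0 fail=0; on 'b' 0 → fail=0;  out ∅∪∅=∅
  n19('e'): parent n0 fail=0; on 'e' 0 → fail=0;  out {4}∪∅={4}
  n20('d'): parent n0 fail=0; on 'd' 0 → fail=0;  out ∅∪∅=∅
  n2('ac'): parent n1 fail=0; on 'c' 0 → fail=0;  out ∅∪∅=∅
  n7('bc'): parent n6 fail=0; on 'c' 0 → fail=0;  out ∅∪∅=∅
  n12('aa'): parent n1 fail=0; on 'a' 0 → fail=1;  out ∅∪∅=∅
  n16('bb'): parent n6 fail=0; on 'b' 0 → fail=6;  out ∅∪∅=∅
  n21('de'): parent n20 fail=0; on 'e' 0 → fail=19;  out ∅∪{4}={4}
  n3('acd'): parent n2 fail=0; on 'd' 0 → fail=20;  out ∅∪∅=∅
  n8('bcc'): parent n7 fail=0; on 'c' 0 → fail=0;  out ∅∪∅=∅
  n13('aaa'): parent n12 fail=1; on 'a' 1 → fail=12;  out ∅∪∅=∅
  n17('bbe'): parent n16 fail=6; on 'e' 6→0 → fail=19;  out ∅∪{4}={4}
  n22('dea'): parent n21 fail=19; on 'a' 19→0 → fail=1;  out {5}∪∅={5}
  n4('acde'): parent n3 fail=20; on 'e' 20 → fail=21;  out ∅∪{4}={4}
  n9('bcca'): parent n8 fail=0; on 'a' 0 → fail=1;  out ∅∪∅=∅
  n14('aaae'): parent n13 fail=12; on 'e' 12→1→0 → fail=19;  out ∅∪{4}={4}
  n18('bbec'): parent n17 fail=19; on 'c' 19→0 → fail=0;  out {3}∪∅={3}
  n5('acdea'): parent n4 fail=21; on 'a' 21 → fail=22;  out {0}∪{5}={0,5}
  n10('bccae'): parent n9 fail=1; on 'e' 1→0 → fail=19;  out ∅∪{4}={4}
  n15('aaaee'): parent n14 fail=19; on 'e' 19→0 → fail=19;  out {2}∪{4}={2,4}
  n11('bccaed'): parent n10 fail=19; on 'd' 19→0 → fail=20;  out {1}∪∅={1}

Run:
pos 0 'a': at 1
pos 1 'c': at 2
pos 2 'd': at 3
pos 3 'e': at 4  ** P4@[3:3]
pos 4 'a': at 5  ** P0@[0:4],P5@[2:4]
pos 5 'b': at 6 ·f
pos 6 'd': at 20 ·f
pos 7 'e': at 21  ** P4@[7:7]
pos 8 'a': at 22  ** P5@[6:8]
pos 9 'c': at 2 ·f
pos 10 'd': at 3
pos 11 'e': at 4  ** P4@[11:11]
pos 12 'a': at 5  ** P0@[8:12],P5@[10:12]
pos 13 'a': at 12 ·f
pos 14 'b': at 6 ·f
pos 15 'b': at 16
pos 16 'e': at 17  ** P4@[16:16]
pos 17 'c': at 18  ** P3@[14:17]
pos 18 'b': at 6 ·f
pos 19 'b': at 16
pos 20 'e': at 17  ** P4@[20:20]
pos 21 'c': at 18  ** P3@[18:21]
pos 22 'b': at 6 ·f
pos 23 'a': at 1 ·f
pos 24 'c': at 2
pos 25 'd': at 3
pos 26 'e': at 4  ** P4@[26:26]
pos 27 'a': at 5  ** P0@[23:27],P5@[25:27]
pos 28 'b': at 6 ·f
pos 29 'b': at 16
pos 30 'a': at 1 ·f
pos 31 'd': at 20 ·f
pos 32 'b': at 6 ·f
pos 33 'b': at 16

Result: [[3,4],[4,0],[4,5],[7,4],[8,5],[11,4],[12,0],[12,5],[16,4],[17,3],[20,4],[21,3],[26,4],[27,0],[27,5]]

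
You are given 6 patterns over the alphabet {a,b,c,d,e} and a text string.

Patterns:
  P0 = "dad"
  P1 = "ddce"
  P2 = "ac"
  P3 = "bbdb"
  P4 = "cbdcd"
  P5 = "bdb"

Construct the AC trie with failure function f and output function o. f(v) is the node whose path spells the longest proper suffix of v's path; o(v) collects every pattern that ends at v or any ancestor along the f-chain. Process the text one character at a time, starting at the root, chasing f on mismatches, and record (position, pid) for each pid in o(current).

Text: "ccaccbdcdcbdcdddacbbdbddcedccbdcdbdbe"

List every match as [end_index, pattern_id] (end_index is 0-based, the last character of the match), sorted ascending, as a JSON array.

Construct AC machine:
Trie (insert patterns):
  n0 'ε': a→7 b→9 c→13 d→1
  n1 'd': a→2 d→4
  n2 'da': d→3
  n3 'dad': ·  [P0 ends]
  n4 'dd': c→5
  n5 'ddc': e→6
  n6 'ddce': ·  [P1 ends]
  n7 'a': c→8
  n8 'ac': ·  [P2 ends]
  n9 'b': b→10 d→18
  n10 'bb': d→11
  n11 'bbd': b→12
  n12 'bbdb': ·  [P3 ends]
  n13 'c': b→14
  n14 'cb': d→15
  n15 'cbd': c→16
  n16 'cbdc': d→17
  n17 'cbdcd': ·  [P4 ends]
  n18 'bd': b→19
  n19 'bdb': ·  [P5 ends]

Failure links (BFS by depth):
  n1('d'): parent n0 fail=0; on 'd' 0 → fail=0;  out ∅∪∅=∅
  n7('a'): parent n0 fail=0; on 'a' 0 → fail=0;  out ∅∪∅=∅
  n9('b'): parent n0 fail=0; on 'b' 0 → fail=0;  out ∅∪∅=∅
  n13('c'): parent n0 fail=0; on 'c' 0 → fail=0;  out ∅∪∅=∅
  n2('da'): parent n1 fail=0; on 'a' 0 → fail=7;  out ∅∪∅=∅
  n4('dd'): parent n1 fail=0; on 'd' 0 → fail=1;  out ∅∪∅=∅
  n8('ac'): parent n7 fail=0; on 'c' 0 → fail=13;  out {2}∪∅={2}
  n10('bb'): parent n9 fail=0; on 'b' 0 → fail=9;  out ∅∪∅=∅
  n14('cb'): parent n13 fail=0; on 'b' 0 → fail=9;  out ∅∪∅=∅
  n18('bd'): parent n9 fail=0; on 'd' 0 → fail=1;  out ∅∪∅=∅
  n3('dad'): parent n2 fail=7; on 'd' 7→0 → fail=1;  out {0}∪∅={0}
  n5('ddc'): parent n4 fail=1; on 'c' 1→0 → fail=13;  out ∅∪∅=∅
  n11('bbd'): parent n10 fail=9; on 'd' 9 → fail=18;  out ∅∪∅=∅
  n15('cbd'): parent n14 fail=9; on 'd' 9 → fail=18;  out ∅∪∅=∅
  n19('bdb'): parent n18 fail=1; on 'b' 1→0 → fail=9;  out {5}∪∅={5}
  n6('ddce'): parent n5 fail=13; on 'e' 13→0 → fail=0;  out {1}∪∅={1}
  n12('bbdb'): parent n11 fail=18; on 'b' 18 → fail=19;  out {3}∪{5}={3,5}
  n16('cbdc'): parent n15 fail=18; on 'c' 18→1→0 → fail=13;  out ∅∪∅=∅
  n17('cbdcd'): parent n16 fail=13; on 'd' 13→0 → fail=1;  out {4}∪∅={4}

Scan:
[0] read 'c'  n0⇒n13
[1] read 'c'  n13⇒n13 (fail-walked)
[2] read 'a'  n13⇒n7 (fail-walked)
[3] read 'c'  n7⇒n8  ** P2@[2:3]
[4] read 'c'  n8⇒n13 (fail-walked)
[5] read 'b'  n13⇒n14
[6] read 'd'  n14⇒n15
[7] read 'c'  n15⇒n16
[8] read 'd'  n16⇒n17  ** P4@[4:8]
[9] read 'c'  n17⇒n13 (fail-walked)
[10] read 'b'  n13⇒n14
[11] read 'd'  n14⇒n15
[12] read 'c'  n15⇒n16
[13] read 'd'  n16⇒n17  ** P4@[9:13]
[14] read 'd'  n17⇒n4 (fail-walked)
[15] read 'd'  n4⇒n4 (fail-walked)
[16] read 'a'  n4⇒n2 (fail-walked)
[17] read 'c'  n2⇒n8 (fail-walked)  ** P2@[16:17]
[18] read 'b'  n8⇒n14 (fail-walked)
[19] read 'b'  n14⇒n10 (fail-walked)
[20] read 'd'  n10⇒n11
[21] read 'b'  n11⇒n12  ** P3@[18:21],P5@[19:21]
[22] read 'd'  n12⇒n18 (fail-walked)
[23] read 'd'  n18⇒n4 (fail-walked)
[24] read 'c'  n4⇒n5
[25] read 'e'  n5⇒n6  ** P1@[22:25]
[26] read 'd'  n6⇒n1 (fail-walked)
[27] read 'c'  n1⇒n13 (fail-walked)
[28] read 'c'  n13⇒n13 (fail-walked)
[29] read 'b'  n13⇒n14
[30] read 'd'  n14⇒n15
[31] read 'c'  n15⇒n16
[32] read 'd'  n16⇒n17  ** P4@[28:32]
[33] read 'b'  n17⇒n9 (fail-walked)
[34] read 'd'  n9⇒n18
[35] read 'b'  n18⇒n19  ** P5@[33:35]
[36] read 'e'  n19⇒n0 (fail-walked)

Matches: [[3,2],[8,4],[13,4],[17,2],[21,3],[21,5],[25,1],[32,4],[35,5]]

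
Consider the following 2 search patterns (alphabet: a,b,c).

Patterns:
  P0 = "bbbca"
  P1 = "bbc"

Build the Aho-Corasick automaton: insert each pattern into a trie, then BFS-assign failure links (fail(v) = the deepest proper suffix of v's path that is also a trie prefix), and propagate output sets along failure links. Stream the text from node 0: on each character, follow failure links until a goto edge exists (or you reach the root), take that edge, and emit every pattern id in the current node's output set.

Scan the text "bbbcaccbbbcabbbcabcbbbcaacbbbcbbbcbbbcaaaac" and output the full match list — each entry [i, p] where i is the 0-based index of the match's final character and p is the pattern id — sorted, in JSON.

Construct AC machine:
Trie (insert patterns):
  0='ε' goto b→1
  1='b' goto b→2
  2='bb' goto b→3 c→6
  3='bbb' goto c→4
  4='bbbc' goto a→5
  5='bbbca' goto ·  ←P0
  6='bbc' goto ·  ←P1

Failure links (BFS by depth):
  n1('b'): parent n0 fail=0; on 'b' 0 → fail=0;  out ∅∪∅=∅
  n2('bb'): parent n1 fail=0; on 'b' 0 → fail=1;  out ∅∪∅=∅
  n3('bbb'): parent n2 fail=1; on 'b' 1 → fail=2;  out ∅∪∅=∅
  n6('bbc'): parent n2 fail=1; on 'c' 1→0 → fail=0;  out {1}∪∅={1}
  n4('bbbc'): parent n3 fail=2; on 'c' 2 → fail=6;  out ∅∪{1}={1}
  n5('bbbca'): parent n4 fail=6; on 'a' 6→0 → fail=0;  out {0}∪∅={0}

Run:
pos 0 'b': at 1
pos 1 'b': at 2
pos 2 'b': at 3
pos 3 'c': at 4  → match P1@[1:3]
pos 4 'a': at 5  → match P0@[0:4]
pos 5 'c': at 0 (via fail)
pos 6 'c': at 0
pos 7 'b': at 1
pos 8 'b': at 2
pos 9 'b': at 3
pos 10 'c': at 4  → match P1@[8:10]
pos 11 'a': at 5  → match P0@[7:11]
pos 12 'b': at 1 (via fail)
pos 13 'b': at 2
pos 14 'b': at 3
pos 15 'c': at 4  → match P1@[13:15]
pos 16 'a': at 5  → match P0@[12:16]
pos 17 'b': at 1 (via fail)
pos 18 'c': at 0 (via fail)
pos 19 'b': at 1
pos 20 'b': at 2
pos 21 'b': at 3
pos 22 'c': at 4  → match P1@[20:22]
pos 23 'a': at 5  → match P0@[19:23]
pos 24 'a': at 0 (via fail)
pos 25 'c': at 0
pos 26 'b': at 1
pos 27 'b': at 2
pos 28 'b': at 3
pos 29 'c': at 4  → match P1@[27:29]
pos 30 'b': at 1 (via fail)
pos 31 'b': at 2
pos 32 'b': at 3
pos 33 'c': at 4  → match P1@[31:33]
pos 34 'b': at 1 (via fail)
pos 35 'b': at 2
pos 36 'b': at 3
pos 37 'c': at 4  → match P1@[35:37]
pos 38 'a': at 5  → match P0@[34:38]
pos 39 'a': at 0 (via fail)
pos 40 'a': at 0
pos 41 'a': at 0
pos 42 'c': at 0

Result: [[3,1],[4,0],[10,1],[11,0],[15,1],[16,0],[22,1],[23,0],[29,1],[33,1],[37,1],[38,0]]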